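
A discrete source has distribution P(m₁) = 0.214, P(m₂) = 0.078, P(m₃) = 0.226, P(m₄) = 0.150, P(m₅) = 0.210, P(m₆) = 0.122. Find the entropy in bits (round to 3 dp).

H = −Σ pᵢ log₂ pᵢ.
−0.214·log₂(0.214) = 0.4760
−0.078·log₂(0.078) = 0.2871
−0.226·log₂(0.226) = 0.4849
−0.150·log₂(0.150) = 0.4105
−0.210·log₂(0.210) = 0.4728
−0.122·log₂(0.122) = 0.3703
Sum ≈ 2.5016 → 2.502 bits.

2.502 bits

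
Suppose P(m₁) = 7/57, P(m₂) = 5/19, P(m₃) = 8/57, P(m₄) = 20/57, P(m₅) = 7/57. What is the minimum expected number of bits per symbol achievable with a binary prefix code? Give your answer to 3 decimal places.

2.246 bits/symbol

Repeatedly combine the two least-probable nodes; the expected code length is the sum of the merged weights.
merge 7/57 + 7/57 → 14/57
merge 8/57 + 14/57 → 22/57
merge 5/19 + 20/57 → 35/57
merge 22/57 + 35/57 → 1
L = 14/57 + 22/57 + 35/57 + 1 = 128/57 ≈ 2.246 bits/symbol.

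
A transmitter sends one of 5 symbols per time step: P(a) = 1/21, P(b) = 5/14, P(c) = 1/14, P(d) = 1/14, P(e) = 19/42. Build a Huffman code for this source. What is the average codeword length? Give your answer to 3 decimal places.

1.857 bits/symbol

Repeatedly combine the two least-probable nodes; the expected code length is the sum of the merged weights.
merge 1/21 + 1/14 → 5/42
merge 1/14 + 5/42 → 4/21
merge 4/21 + 5/14 → 23/42
merge 19/42 + 23/42 → 1
L = 5/42 + 4/21 + 23/42 + 1 = 13/7 ≈ 1.857 bits/symbol.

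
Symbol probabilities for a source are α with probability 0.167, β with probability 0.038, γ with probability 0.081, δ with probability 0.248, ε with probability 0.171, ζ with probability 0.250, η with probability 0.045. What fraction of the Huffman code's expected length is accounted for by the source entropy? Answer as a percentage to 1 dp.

98.5%

Entropy H = −Σ p log₂ p ≈ 2.5401 bits.
Huffman merges: 19/500+9/200→83/1000; 81/1000+83/1000→41/250; 41/250+167/1000→331/1000; 171/1000+31/125→419/1000; 1/4+331/1000→581/1000; 419/1000+581/1000→1. L = 1289/500 ≈ 2.5780.
Efficiency = H/L = 2.5401/2.5780 = 98.5%.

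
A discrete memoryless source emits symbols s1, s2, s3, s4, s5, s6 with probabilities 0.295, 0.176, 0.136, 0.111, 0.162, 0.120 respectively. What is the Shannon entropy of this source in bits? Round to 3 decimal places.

2.497 bits

H = −Σ pᵢ log₂ pᵢ.
−0.295·log₂(0.295) = 0.5196
−0.176·log₂(0.176) = 0.4411
−0.136·log₂(0.136) = 0.3915
−0.111·log₂(0.111) = 0.3520
−0.162·log₂(0.162) = 0.4254
−0.120·log₂(0.120) = 0.3671
Sum ≈ 2.4966 → 2.497 bits.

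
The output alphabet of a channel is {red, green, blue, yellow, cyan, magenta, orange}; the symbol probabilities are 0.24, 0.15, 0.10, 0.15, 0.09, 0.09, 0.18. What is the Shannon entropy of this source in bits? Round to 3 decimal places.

2.718 bits

H = −Σ pᵢ log₂ pᵢ.
−0.24·log₂(0.24) = 0.4941
−0.15·log₂(0.15) = 0.4105
−0.10·log₂(0.10) = 0.3322
−0.15·log₂(0.15) = 0.4105
−0.09·log₂(0.09) = 0.3127
−0.09·log₂(0.09) = 0.3127
−0.18·log₂(0.18) = 0.4453
Sum ≈ 2.7180 → 2.718 bits.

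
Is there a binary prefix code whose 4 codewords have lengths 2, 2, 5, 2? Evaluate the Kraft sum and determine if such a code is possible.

0.78125; yes

With common denominator 2^5 = 32: Σ 2^(−ℓᵢ) = 8/32 + 8/32 + 1/32 + 8/32 = 25/32 = 0.78125.
Kraft's inequality requires Σ ≤ 1; here Σ = 0.78125 ≤ 1, so such a prefix code exists.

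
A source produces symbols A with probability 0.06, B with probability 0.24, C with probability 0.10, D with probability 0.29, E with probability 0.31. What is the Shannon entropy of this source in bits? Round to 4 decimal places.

2.1116 bits

H = −Σ pᵢ log₂ pᵢ.
−0.06·log₂(0.06) = 0.2435
−0.24·log₂(0.24) = 0.4941
−0.10·log₂(0.10) = 0.3322
−0.29·log₂(0.29) = 0.5179
−0.31·log₂(0.31) = 0.5238
Sum ≈ 2.1116 → 2.1116 bits.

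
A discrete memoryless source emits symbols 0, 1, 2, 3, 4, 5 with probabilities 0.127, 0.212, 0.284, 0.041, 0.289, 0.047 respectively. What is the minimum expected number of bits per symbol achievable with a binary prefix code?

2.303 bits/symbol

Repeatedly combine the two least-probable nodes; the expected code length is the sum of the merged weights.
merge 41/1000 + 47/1000 → 11/125
merge 11/125 + 127/1000 → 43/200
merge 53/250 + 43/200 → 427/1000
merge 71/250 + 289/1000 → 573/1000
merge 427/1000 + 573/1000 → 1
L = 11/125 + 43/200 + 427/1000 + 573/1000 + 1 = 2303/1000 = 2.303 bits/symbol.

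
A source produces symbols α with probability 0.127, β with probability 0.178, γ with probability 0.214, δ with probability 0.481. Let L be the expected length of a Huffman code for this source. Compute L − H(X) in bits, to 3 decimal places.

Entropy H = −Σ p log₂ p ≈ 1.8052 bits.
Huffman merges: 127/1000+89/500→61/200; 107/500+61/200→519/1000; 481/1000+519/1000→1. L = 228/125 ≈ 1.8240.
L − H = 1.8240 − 1.8052 = 0.019 bits.

0.019 bits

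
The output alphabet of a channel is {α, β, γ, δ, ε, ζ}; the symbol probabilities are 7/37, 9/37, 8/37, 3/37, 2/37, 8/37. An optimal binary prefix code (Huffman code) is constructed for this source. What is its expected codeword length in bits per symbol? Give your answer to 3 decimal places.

2.459 bits/symbol

Repeatedly combine the two least-probable nodes; the expected code length is the sum of the merged weights.
merge 2/37 + 3/37 → 5/37
merge 5/37 + 7/37 → 12/37
merge 8/37 + 8/37 → 16/37
merge 9/37 + 12/37 → 21/37
merge 16/37 + 21/37 → 1
L = 5/37 + 12/37 + 16/37 + 21/37 + 1 = 91/37 ≈ 2.459 bits/symbol.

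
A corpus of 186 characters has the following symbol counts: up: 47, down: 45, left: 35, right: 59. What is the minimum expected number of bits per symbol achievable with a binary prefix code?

Probabilities are the counts divided by 186.
Repeatedly combine the two least-probable nodes; the expected code length is the sum of the merged weights.
merge 35/186 + 15/62 → 40/93
merge 47/186 + 59/186 → 53/93
merge 40/93 + 53/93 → 1
L = 40/93 + 53/93 + 1 = 2 bits/symbol.

2 bits/symbol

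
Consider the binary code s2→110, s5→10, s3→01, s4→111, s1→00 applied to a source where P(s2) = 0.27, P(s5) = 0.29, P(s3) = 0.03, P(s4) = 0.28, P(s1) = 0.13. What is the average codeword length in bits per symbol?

2.55 bits/symbol

L̄ = Σ pᵢ·ℓᵢ = 0.27·3 + 0.29·2 + 0.03·2 + 0.28·3 + 0.13·2 = 2.55 bits/symbol.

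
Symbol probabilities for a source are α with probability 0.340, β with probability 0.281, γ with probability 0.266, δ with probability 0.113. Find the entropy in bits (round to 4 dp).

H = −Σ pᵢ log₂ pᵢ.
−0.340·log₂(0.340) = 0.5292
−0.281·log₂(0.281) = 0.5146
−0.266·log₂(0.266) = 0.5082
−0.113·log₂(0.113) = 0.3555
Sum ≈ 1.9074 → 1.9074 bits.

1.9074 bits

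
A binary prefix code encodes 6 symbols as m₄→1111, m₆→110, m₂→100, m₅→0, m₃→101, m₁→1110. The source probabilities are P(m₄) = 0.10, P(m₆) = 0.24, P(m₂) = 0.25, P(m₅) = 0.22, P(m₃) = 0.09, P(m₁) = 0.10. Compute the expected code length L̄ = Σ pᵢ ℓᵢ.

2.76 bits/symbol

L̄ = Σ pᵢ·ℓᵢ = 0.10·4 + 0.24·3 + 0.25·3 + 0.22·1 + 0.09·3 + 0.10·4 = 2.76 bits/symbol.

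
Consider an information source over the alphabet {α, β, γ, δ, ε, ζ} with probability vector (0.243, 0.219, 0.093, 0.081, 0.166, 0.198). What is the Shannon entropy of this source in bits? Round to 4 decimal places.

2.4808 bits

H = −Σ pᵢ log₂ pᵢ.
−0.243·log₂(0.243) = 0.4960
−0.219·log₂(0.219) = 0.4798
−0.093·log₂(0.093) = 0.3187
−0.081·log₂(0.081) = 0.2937
−0.166·log₂(0.166) = 0.4301
−0.198·log₂(0.198) = 0.4626
Sum ≈ 2.4808 → 2.4808 bits.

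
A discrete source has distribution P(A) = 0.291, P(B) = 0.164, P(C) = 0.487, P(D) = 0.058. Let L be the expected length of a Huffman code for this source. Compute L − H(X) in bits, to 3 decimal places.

Entropy H = −Σ p log₂ p ≈ 1.6898 bits.
Huffman merges: 29/500+41/250→111/500; 111/500+291/1000→513/1000; 487/1000+513/1000→1. L = 347/200 ≈ 1.7350.
L − H = 1.7350 − 1.6898 = 0.045 bits.

0.045 bits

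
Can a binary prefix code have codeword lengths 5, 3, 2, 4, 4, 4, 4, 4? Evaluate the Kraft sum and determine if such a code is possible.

0.71875; yes

With common denominator 2^5 = 32: Σ 2^(−ℓᵢ) = 1/32 + 4/32 + 8/32 + 2/32 + 2/32 + 2/32 + 2/32 + 2/32 = 23/32 = 0.71875.
Kraft's inequality requires Σ ≤ 1; here Σ = 0.71875 ≤ 1, so such a prefix code exists.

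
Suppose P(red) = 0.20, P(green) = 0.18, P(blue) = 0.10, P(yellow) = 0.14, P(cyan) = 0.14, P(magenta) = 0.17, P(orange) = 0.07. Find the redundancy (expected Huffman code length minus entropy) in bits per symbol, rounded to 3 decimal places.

0.051 bits

Entropy H = −Σ p log₂ p ≈ 2.7392 bits.
Huffman merges: 7/100+1/10→17/100; 7/50+7/50→7/25; 17/100+17/100→17/50; 9/50+1/5→19/50; 7/25+17/50→31/50; 19/50+31/50→1. L = 279/100 ≈ 2.7900.
L − H = 2.7900 − 2.7392 = 0.051 bits.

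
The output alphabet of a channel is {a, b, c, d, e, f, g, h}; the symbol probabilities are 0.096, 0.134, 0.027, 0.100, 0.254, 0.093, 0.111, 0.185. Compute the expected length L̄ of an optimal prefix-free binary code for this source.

2.866 bits/symbol

Repeatedly combine the two least-probable nodes; the expected code length is the sum of the merged weights.
merge 27/1000 + 93/1000 → 3/25
merge 12/125 + 1/10 → 49/250
merge 111/1000 + 3/25 → 231/1000
merge 67/500 + 37/200 → 319/1000
merge 49/250 + 231/1000 → 427/1000
merge 127/500 + 319/1000 → 573/1000
merge 427/1000 + 573/1000 → 1
L = 3/25 + 49/250 + 231/1000 + 319/1000 + 427/1000 + 573/1000 + 1 = 1433/500 = 2.866 bits/symbol.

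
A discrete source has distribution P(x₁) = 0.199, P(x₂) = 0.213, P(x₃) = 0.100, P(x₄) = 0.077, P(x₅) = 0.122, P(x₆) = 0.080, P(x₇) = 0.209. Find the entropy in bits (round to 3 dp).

H = −Σ pᵢ log₂ pᵢ.
−0.199·log₂(0.199) = 0.4635
−0.213·log₂(0.213) = 0.4752
−0.100·log₂(0.100) = 0.3322
−0.077·log₂(0.077) = 0.2848
−0.122·log₂(0.122) = 0.3703
−0.080·log₂(0.080) = 0.2915
−0.209·log₂(0.209) = 0.4720
Sum ≈ 2.6895 → 2.690 bits.

2.690 bits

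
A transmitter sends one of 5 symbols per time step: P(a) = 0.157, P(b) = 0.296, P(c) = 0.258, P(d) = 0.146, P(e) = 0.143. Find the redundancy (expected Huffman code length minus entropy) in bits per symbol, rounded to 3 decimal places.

Entropy H = −Σ p log₂ p ≈ 2.2501 bits.
Huffman merges: 143/1000+73/500→289/1000; 157/1000+129/500→83/200; 289/1000+37/125→117/200; 83/200+117/200→1. L = 2289/1000 ≈ 2.2890.
L − H = 2.2890 − 2.2501 = 0.039 bits.

0.039 bits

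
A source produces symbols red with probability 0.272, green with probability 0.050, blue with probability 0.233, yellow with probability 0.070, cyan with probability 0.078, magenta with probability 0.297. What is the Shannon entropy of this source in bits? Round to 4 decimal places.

2.2925 bits

H = −Σ pᵢ log₂ pᵢ.
−0.272·log₂(0.272) = 0.5109
−0.050·log₂(0.050) = 0.2161
−0.233·log₂(0.233) = 0.4897
−0.070·log₂(0.070) = 0.2686
−0.078·log₂(0.078) = 0.2871
−0.297·log₂(0.297) = 0.5202
Sum ≈ 2.2925 → 2.2925 bits.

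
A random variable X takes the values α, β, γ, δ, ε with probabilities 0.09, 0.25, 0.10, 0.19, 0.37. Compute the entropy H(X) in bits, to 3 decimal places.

H = −Σ pᵢ log₂ pᵢ.
−0.09·log₂(0.09) = 0.3127
−0.25·log₂(0.25) = 0.5000
−0.10·log₂(0.10) = 0.3322
−0.19·log₂(0.19) = 0.4552
−0.37·log₂(0.37) = 0.5307
Sum ≈ 2.1308 → 2.131 bits.

2.131 bits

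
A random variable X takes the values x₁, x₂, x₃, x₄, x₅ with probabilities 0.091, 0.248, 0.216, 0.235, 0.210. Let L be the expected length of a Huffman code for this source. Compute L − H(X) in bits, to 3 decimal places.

Entropy H = −Σ p log₂ p ≈ 2.2549 bits.
Huffman merges: 91/1000+21/100→301/1000; 27/125+47/200→451/1000; 31/125+301/1000→549/1000; 451/1000+549/1000→1. L = 2301/1000 ≈ 2.3010.
L − H = 2.3010 − 2.2549 = 0.046 bits.

0.046 bits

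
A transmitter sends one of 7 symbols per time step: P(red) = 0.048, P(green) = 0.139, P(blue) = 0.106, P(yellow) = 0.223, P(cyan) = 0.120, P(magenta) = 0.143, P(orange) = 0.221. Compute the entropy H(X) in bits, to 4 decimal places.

2.6816 bits

H = −Σ pᵢ log₂ pᵢ.
−0.048·log₂(0.048) = 0.2103
−0.139·log₂(0.139) = 0.3957
−0.106·log₂(0.106) = 0.3432
−0.223·log₂(0.223) = 0.4828
−0.120·log₂(0.120) = 0.3671
−0.143·log₂(0.143) = 0.4012
−0.221·log₂(0.221) = 0.4813
Sum ≈ 2.6816 → 2.6816 bits.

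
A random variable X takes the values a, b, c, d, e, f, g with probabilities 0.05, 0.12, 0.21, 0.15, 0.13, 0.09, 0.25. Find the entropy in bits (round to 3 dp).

2.662 bits

H = −Σ pᵢ log₂ pᵢ.
−0.05·log₂(0.05) = 0.2161
−0.12·log₂(0.12) = 0.3671
−0.21·log₂(0.21) = 0.4728
−0.15·log₂(0.15) = 0.4105
−0.13·log₂(0.13) = 0.3826
−0.09·log₂(0.09) = 0.3127
−0.25·log₂(0.25) = 0.5000
Sum ≈ 2.6618 → 2.662 bits.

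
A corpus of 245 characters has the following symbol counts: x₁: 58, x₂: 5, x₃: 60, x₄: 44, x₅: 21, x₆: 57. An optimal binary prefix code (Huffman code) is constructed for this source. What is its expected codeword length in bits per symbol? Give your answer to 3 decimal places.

Probabilities are the counts divided by 245.
Repeatedly combine the two least-probable nodes; the expected code length is the sum of the merged weights.
merge 1/49 + 3/35 → 26/245
merge 26/245 + 44/245 → 2/7
merge 57/245 + 58/245 → 23/49
merge 12/49 + 2/7 → 26/49
merge 23/49 + 26/49 → 1
L = 26/245 + 2/7 + 23/49 + 26/49 + 1 = 586/245 ≈ 2.392 bits/symbol.

2.392 bits/symbol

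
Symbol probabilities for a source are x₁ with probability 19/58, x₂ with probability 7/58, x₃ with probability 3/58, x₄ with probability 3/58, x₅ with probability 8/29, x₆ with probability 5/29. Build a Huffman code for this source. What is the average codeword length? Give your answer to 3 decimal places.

2.328 bits/symbol

Repeatedly combine the two least-probable nodes; the expected code length is the sum of the merged weights.
merge 3/58 + 3/58 → 3/29
merge 3/29 + 7/58 → 13/58
merge 5/29 + 13/58 → 23/58
merge 8/29 + 19/58 → 35/58
merge 23/58 + 35/58 → 1
L = 3/29 + 13/58 + 23/58 + 35/58 + 1 = 135/58 ≈ 2.328 bits/symbol.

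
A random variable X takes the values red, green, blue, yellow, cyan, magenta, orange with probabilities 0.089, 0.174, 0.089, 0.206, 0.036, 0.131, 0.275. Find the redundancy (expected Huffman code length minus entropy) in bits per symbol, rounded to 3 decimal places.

Entropy H = −Σ p log₂ p ≈ 2.5987 bits.
Huffman merges: 9/250+89/1000→1/8; 89/1000+1/8→107/500; 131/1000+87/500→61/200; 103/500+107/500→21/50; 11/40+61/200→29/50; 21/50+29/50→1. L = 661/250 ≈ 2.6440.
L − H = 2.6440 − 2.5987 = 0.045 bits.

0.045 bits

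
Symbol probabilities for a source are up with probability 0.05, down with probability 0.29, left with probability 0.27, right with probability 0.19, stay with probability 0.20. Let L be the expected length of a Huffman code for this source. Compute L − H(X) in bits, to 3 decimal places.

0.076 bits

Entropy H = −Σ p log₂ p ≈ 2.1636 bits.
Huffman merges: 1/20+19/100→6/25; 1/5+6/25→11/25; 27/100+29/100→14/25; 11/25+14/25→1. L = 56/25 ≈ 2.2400.
L − H = 2.2400 − 2.1636 = 0.076 bits.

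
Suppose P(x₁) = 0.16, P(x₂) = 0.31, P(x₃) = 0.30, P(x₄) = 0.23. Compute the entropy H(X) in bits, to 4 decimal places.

1.9556 bits

H = −Σ pᵢ log₂ pᵢ.
−0.16·log₂(0.16) = 0.4230
−0.31·log₂(0.31) = 0.5238
−0.30·log₂(0.30) = 0.5211
−0.23·log₂(0.23) = 0.4877
Sum ≈ 1.9556 → 1.9556 bits.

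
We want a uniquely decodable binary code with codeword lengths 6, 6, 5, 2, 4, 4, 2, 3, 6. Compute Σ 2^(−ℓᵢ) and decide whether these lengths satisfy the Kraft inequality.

0.828125; yes

With common denominator 2^6 = 64: Σ 2^(−ℓᵢ) = 1/64 + 1/64 + 2/64 + 16/64 + 4/64 + 4/64 + 16/64 + 8/64 + 1/64 = 53/64 = 0.828125.
Kraft's inequality requires Σ ≤ 1; here Σ = 0.828125 ≤ 1, so such a prefix code exists.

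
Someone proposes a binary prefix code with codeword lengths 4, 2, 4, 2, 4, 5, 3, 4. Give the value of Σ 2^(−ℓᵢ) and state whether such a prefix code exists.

0.90625; yes

With common denominator 2^5 = 32: Σ 2^(−ℓᵢ) = 2/32 + 8/32 + 2/32 + 8/32 + 2/32 + 1/32 + 4/32 + 2/32 = 29/32 = 0.90625.
Kraft's inequality requires Σ ≤ 1; here Σ = 0.90625 ≤ 1, so such a prefix code exists.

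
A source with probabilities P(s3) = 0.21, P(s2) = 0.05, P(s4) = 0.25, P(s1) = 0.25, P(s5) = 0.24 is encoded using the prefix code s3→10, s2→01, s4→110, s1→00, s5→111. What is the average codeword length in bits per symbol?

2.49 bits/symbol

L̄ = Σ pᵢ·ℓᵢ = 0.21·2 + 0.05·2 + 0.25·3 + 0.25·2 + 0.24·3 = 2.49 bits/symbol.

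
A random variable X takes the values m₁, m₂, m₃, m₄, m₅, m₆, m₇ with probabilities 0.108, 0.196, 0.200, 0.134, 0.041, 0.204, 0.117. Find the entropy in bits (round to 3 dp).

2.679 bits

H = −Σ pᵢ log₂ pᵢ.
−0.108·log₂(0.108) = 0.3468
−0.196·log₂(0.196) = 0.4608
−0.200·log₂(0.200) = 0.4644
−0.134·log₂(0.134) = 0.3886
−0.041·log₂(0.041) = 0.1889
−0.204·log₂(0.204) = 0.4678
−0.117·log₂(0.117) = 0.3622
Sum ≈ 2.6795 → 2.679 bits.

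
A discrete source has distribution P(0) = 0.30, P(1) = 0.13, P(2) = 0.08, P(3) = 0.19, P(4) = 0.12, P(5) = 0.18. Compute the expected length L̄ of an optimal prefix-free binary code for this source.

2.51 bits/symbol

Repeatedly combine the two least-probable nodes; the expected code length is the sum of the merged weights.
merge 2/25 + 3/25 → 1/5
merge 13/100 + 9/50 → 31/100
merge 19/100 + 1/5 → 39/100
merge 3/10 + 31/100 → 61/100
merge 39/100 + 61/100 → 1
L = 1/5 + 31/100 + 39/100 + 61/100 + 1 = 251/100 = 2.51 bits/symbol.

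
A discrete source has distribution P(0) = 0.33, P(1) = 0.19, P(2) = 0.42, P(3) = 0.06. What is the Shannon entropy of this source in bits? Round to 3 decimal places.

1.752 bits

H = −Σ pᵢ log₂ pᵢ.
−0.33·log₂(0.33) = 0.5278
−0.19·log₂(0.19) = 0.4552
−0.42·log₂(0.42) = 0.5256
−0.06·log₂(0.06) = 0.2435
Sum ≈ 1.7522 → 1.752 bits.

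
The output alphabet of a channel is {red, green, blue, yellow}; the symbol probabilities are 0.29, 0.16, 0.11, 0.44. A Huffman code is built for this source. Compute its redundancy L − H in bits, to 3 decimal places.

0.018 bits

Entropy H = −Σ p log₂ p ≈ 1.8124 bits.
Huffman merges: 11/100+4/25→27/100; 27/100+29/100→14/25; 11/25+14/25→1. L = 183/100 ≈ 1.8300.
L − H = 1.8300 − 1.8124 = 0.018 bits.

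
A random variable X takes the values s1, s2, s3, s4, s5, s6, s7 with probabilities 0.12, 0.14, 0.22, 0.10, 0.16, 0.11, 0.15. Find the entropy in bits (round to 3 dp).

2.761 bits

H = −Σ pᵢ log₂ pᵢ.
−0.12·log₂(0.12) = 0.3671
−0.14·log₂(0.14) = 0.3971
−0.22·log₂(0.22) = 0.4806
−0.10·log₂(0.10) = 0.3322
−0.16·log₂(0.16) = 0.4230
−0.11·log₂(0.11) = 0.3503
−0.15·log₂(0.15) = 0.4105
Sum ≈ 2.7608 → 2.761 bits.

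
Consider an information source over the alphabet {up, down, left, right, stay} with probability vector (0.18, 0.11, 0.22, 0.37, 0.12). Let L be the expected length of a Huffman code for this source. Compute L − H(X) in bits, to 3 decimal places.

0.056 bits

Entropy H = −Σ p log₂ p ≈ 2.1740 bits.
Huffman merges: 11/100+3/25→23/100; 9/50+11/50→2/5; 23/100+37/100→3/5; 2/5+3/5→1. L = 223/100 ≈ 2.2300.
L − H = 2.2300 − 2.1740 = 0.056 bits.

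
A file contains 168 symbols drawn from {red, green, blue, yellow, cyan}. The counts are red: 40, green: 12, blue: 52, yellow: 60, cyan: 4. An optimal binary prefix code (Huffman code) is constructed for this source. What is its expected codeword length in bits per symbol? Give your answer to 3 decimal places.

Probabilities are the counts divided by 168.
Repeatedly combine the two least-probable nodes; the expected code length is the sum of the merged weights.
merge 1/42 + 1/14 → 2/21
merge 2/21 + 5/21 → 1/3
merge 13/42 + 1/3 → 9/14
merge 5/14 + 9/14 → 1
L = 2/21 + 1/3 + 9/14 + 1 = 29/14 ≈ 2.071 bits/symbol.

2.071 bits/symbol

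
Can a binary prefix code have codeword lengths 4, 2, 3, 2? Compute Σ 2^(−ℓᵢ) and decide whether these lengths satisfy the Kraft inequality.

With common denominator 2^4 = 16: Σ 2^(−ℓᵢ) = 1/16 + 4/16 + 2/16 + 4/16 = 11/16 = 0.6875.
Kraft's inequality requires Σ ≤ 1; here Σ = 0.6875 ≤ 1, so such a prefix code exists.

0.6875; yes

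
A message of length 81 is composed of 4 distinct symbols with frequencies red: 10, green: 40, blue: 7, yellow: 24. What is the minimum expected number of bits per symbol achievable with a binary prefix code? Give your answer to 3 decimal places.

1.716 bits/symbol

Probabilities are the counts divided by 81.
Repeatedly combine the two least-probable nodes; the expected code length is the sum of the merged weights.
merge 7/81 + 10/81 → 17/81
merge 17/81 + 8/27 → 41/81
merge 40/81 + 41/81 → 1
L = 17/81 + 41/81 + 1 = 139/81 ≈ 1.716 bits/symbol.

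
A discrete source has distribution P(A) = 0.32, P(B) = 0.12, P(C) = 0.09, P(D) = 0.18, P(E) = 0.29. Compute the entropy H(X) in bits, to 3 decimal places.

H = −Σ pᵢ log₂ pᵢ.
−0.32·log₂(0.32) = 0.5260
−0.12·log₂(0.12) = 0.3671
−0.09·log₂(0.09) = 0.3127
−0.18·log₂(0.18) = 0.4453
−0.29·log₂(0.29) = 0.5179
Sum ≈ 2.1690 → 2.169 bits.

2.169 bits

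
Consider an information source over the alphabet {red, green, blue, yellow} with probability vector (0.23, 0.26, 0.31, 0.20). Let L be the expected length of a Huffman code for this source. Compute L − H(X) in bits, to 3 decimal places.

0.019 bits

Entropy H = −Σ p log₂ p ≈ 1.9811 bits.
Huffman merges: 1/5+23/100→43/100; 13/50+31/100→57/100; 43/100+57/100→1. L = 2 ≈ 2.0000.
L − H = 2.0000 − 1.9811 = 0.019 bits.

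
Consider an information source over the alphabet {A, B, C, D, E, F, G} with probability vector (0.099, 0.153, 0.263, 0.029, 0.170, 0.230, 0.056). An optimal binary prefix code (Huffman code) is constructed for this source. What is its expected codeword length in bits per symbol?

Repeatedly combine the two least-probable nodes; the expected code length is the sum of the merged weights.
merge 29/1000 + 7/125 → 17/200
merge 17/200 + 99/1000 → 23/125
merge 153/1000 + 17/100 → 323/1000
merge 23/125 + 23/100 → 207/500
merge 263/1000 + 323/1000 → 293/500
merge 207/500 + 293/500 → 1
L = 17/200 + 23/125 + 323/1000 + 207/500 + 293/500 + 1 = 324/125 = 2.592 bits/symbol.

2.592 bits/symbol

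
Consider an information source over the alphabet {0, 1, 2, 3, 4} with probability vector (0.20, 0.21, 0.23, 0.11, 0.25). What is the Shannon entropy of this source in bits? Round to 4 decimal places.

2.2752 bits

H = −Σ pᵢ log₂ pᵢ.
−0.20·log₂(0.20) = 0.4644
−0.21·log₂(0.21) = 0.4728
−0.23·log₂(0.23) = 0.4877
−0.11·log₂(0.11) = 0.3503
−0.25·log₂(0.25) = 0.5000
Sum ≈ 2.2752 → 2.2752 bits.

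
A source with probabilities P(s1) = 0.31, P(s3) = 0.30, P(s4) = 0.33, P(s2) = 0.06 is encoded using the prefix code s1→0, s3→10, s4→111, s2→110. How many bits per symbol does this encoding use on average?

L̄ = Σ pᵢ·ℓᵢ = 0.31·1 + 0.30·2 + 0.33·3 + 0.06·3 = 2.08 bits/symbol.

2.08 bits/symbol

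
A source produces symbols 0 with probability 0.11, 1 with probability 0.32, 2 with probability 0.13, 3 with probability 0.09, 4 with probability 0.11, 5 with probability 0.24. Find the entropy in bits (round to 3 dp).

2.416 bits

H = −Σ pᵢ log₂ pᵢ.
−0.11·log₂(0.11) = 0.3503
−0.32·log₂(0.32) = 0.5260
−0.13·log₂(0.13) = 0.3826
−0.09·log₂(0.09) = 0.3127
−0.11·log₂(0.11) = 0.3503
−0.24·log₂(0.24) = 0.4941
Sum ≈ 2.4160 → 2.416 bits.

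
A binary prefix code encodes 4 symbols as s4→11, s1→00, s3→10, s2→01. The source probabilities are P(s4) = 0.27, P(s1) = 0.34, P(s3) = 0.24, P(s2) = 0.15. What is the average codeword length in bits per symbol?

2 bits/symbol

L̄ = Σ pᵢ·ℓᵢ = 0.27·2 + 0.34·2 + 0.24·2 + 0.15·2 = 2 bits/symbol.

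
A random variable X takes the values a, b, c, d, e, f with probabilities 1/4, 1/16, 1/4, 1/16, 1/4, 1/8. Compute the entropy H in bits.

Each probability is a power of 1/2, so log₂(1/p) is an integer.
H = Σ p·log₂(1/p) = 1/4·2 + 1/16·4 + 1/4·2 + 1/16·4 + 1/4·2 + 1/8·3 = 2.375 bits.

2.375 bits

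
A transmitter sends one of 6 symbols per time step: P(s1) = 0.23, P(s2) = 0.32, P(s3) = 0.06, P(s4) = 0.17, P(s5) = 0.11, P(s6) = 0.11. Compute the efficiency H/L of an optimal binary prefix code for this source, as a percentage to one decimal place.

Entropy H = −Σ p log₂ p ≈ 2.3924 bits.
Huffman merges: 3/50+11/100→17/100; 11/100+17/100→7/25; 17/100+23/100→2/5; 7/25+8/25→3/5; 2/5+3/5→1. L = 49/20 ≈ 2.4500.
Efficiency = H/L = 2.3924/2.4500 = 97.6%.

97.6%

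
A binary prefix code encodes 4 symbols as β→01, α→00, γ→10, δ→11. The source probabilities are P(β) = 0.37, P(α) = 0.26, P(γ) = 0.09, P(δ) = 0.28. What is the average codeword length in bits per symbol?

2 bits/symbol

L̄ = Σ pᵢ·ℓᵢ = 0.37·2 + 0.26·2 + 0.09·2 + 0.28·2 = 2 bits/symbol.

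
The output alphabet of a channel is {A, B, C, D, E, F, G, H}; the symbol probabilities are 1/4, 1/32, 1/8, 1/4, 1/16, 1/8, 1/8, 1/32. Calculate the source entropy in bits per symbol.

2.6875 bits

Each probability is a power of 1/2, so log₂(1/p) is an integer.
H = Σ p·log₂(1/p) = 1/4·2 + 1/32·5 + 1/8·3 + 1/4·2 + 1/16·4 + 1/8·3 + 1/8·3 + 1/32·5 = 2.6875 bits.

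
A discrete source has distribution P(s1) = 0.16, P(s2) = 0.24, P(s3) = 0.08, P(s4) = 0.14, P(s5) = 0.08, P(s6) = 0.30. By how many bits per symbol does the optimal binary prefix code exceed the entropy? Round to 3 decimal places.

0.042 bits

Entropy H = −Σ p log₂ p ≈ 2.4184 bits.
Huffman merges: 2/25+2/25→4/25; 7/50+4/25→3/10; 4/25+6/25→2/5; 3/10+3/10→3/5; 2/5+3/5→1. L = 123/50 ≈ 2.4600.
L − H = 2.4600 − 2.4184 = 0.042 bits.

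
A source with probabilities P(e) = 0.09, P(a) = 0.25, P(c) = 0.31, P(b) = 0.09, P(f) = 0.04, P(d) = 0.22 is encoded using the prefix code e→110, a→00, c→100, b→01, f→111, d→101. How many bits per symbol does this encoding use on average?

2.66 bits/symbol

L̄ = Σ pᵢ·ℓᵢ = 0.09·3 + 0.25·2 + 0.31·3 + 0.09·2 + 0.04·3 + 0.22·3 = 2.66 bits/symbol.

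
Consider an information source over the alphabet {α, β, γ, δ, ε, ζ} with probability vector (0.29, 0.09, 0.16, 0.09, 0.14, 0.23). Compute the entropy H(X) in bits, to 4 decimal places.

H = −Σ pᵢ log₂ pᵢ.
−0.29·log₂(0.29) = 0.5179
−0.09·log₂(0.09) = 0.3127
−0.16·log₂(0.16) = 0.4230
−0.09·log₂(0.09) = 0.3127
−0.14·log₂(0.14) = 0.3971
−0.23·log₂(0.23) = 0.4877
Sum ≈ 2.4510 → 2.4510 bits.

2.4510 bits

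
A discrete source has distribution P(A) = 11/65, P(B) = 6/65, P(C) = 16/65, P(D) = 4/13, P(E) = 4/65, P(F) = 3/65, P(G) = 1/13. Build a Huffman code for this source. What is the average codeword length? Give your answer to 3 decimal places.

Repeatedly combine the two least-probable nodes; the expected code length is the sum of the merged weights.
merge 3/65 + 4/65 → 7/65
merge 1/13 + 6/65 → 11/65
merge 7/65 + 11/65 → 18/65
merge 11/65 + 16/65 → 27/65
merge 18/65 + 4/13 → 38/65
merge 27/65 + 38/65 → 1
L = 7/65 + 11/65 + 18/65 + 27/65 + 38/65 + 1 = 166/65 ≈ 2.554 bits/symbol.

2.554 bits/symbol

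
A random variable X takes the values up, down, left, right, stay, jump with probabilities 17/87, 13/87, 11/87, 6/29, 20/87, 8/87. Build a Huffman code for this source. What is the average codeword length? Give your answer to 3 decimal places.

Repeatedly combine the two least-probable nodes; the expected code length is the sum of the merged weights.
merge 8/87 + 11/87 → 19/87
merge 13/87 + 17/87 → 10/29
merge 6/29 + 19/87 → 37/87
merge 20/87 + 10/29 → 50/87
merge 37/87 + 50/87 → 1
L = 19/87 + 10/29 + 37/87 + 50/87 + 1 = 223/87 ≈ 2.563 bits/symbol.

2.563 bits/symbol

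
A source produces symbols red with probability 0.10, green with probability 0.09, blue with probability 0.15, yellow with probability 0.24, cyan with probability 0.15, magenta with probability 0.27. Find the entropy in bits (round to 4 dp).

H = −Σ pᵢ log₂ pᵢ.
−0.10·log₂(0.10) = 0.3322
−0.09·log₂(0.09) = 0.3127
−0.15·log₂(0.15) = 0.4105
−0.24·log₂(0.24) = 0.4941
−0.15·log₂(0.15) = 0.4105
−0.27·log₂(0.27) = 0.5100
Sum ≈ 2.4701 → 2.4701 bits.

2.4701 bits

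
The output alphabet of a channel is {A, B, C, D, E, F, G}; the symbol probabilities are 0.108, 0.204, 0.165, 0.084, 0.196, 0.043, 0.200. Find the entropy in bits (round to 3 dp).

2.664 bits

H = −Σ pᵢ log₂ pᵢ.
−0.108·log₂(0.108) = 0.3468
−0.204·log₂(0.204) = 0.4678
−0.165·log₂(0.165) = 0.4289
−0.084·log₂(0.084) = 0.3002
−0.196·log₂(0.196) = 0.4608
−0.043·log₂(0.043) = 0.1952
−0.200·log₂(0.200) = 0.4644
Sum ≈ 2.6641 → 2.664 bits.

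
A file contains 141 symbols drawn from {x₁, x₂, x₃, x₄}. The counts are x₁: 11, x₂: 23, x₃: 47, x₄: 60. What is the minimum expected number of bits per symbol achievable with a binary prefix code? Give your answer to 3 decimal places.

1.816 bits/symbol

Probabilities are the counts divided by 141.
Repeatedly combine the two least-probable nodes; the expected code length is the sum of the merged weights.
merge 11/141 + 23/141 → 34/141
merge 34/141 + 1/3 → 27/47
merge 20/47 + 27/47 → 1
L = 34/141 + 27/47 + 1 = 256/141 ≈ 1.816 bits/symbol.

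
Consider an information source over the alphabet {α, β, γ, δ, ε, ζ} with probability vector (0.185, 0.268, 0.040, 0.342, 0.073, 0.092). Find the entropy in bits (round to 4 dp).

H = −Σ pᵢ log₂ pᵢ.
−0.185·log₂(0.185) = 0.4504
−0.268·log₂(0.268) = 0.5091
−0.040·log₂(0.040) = 0.1858
−0.342·log₂(0.342) = 0.5294
−0.073·log₂(0.073) = 0.2756
−0.092·log₂(0.092) = 0.3167
Sum ≈ 2.2670 → 2.2670 bits.

2.2670 bits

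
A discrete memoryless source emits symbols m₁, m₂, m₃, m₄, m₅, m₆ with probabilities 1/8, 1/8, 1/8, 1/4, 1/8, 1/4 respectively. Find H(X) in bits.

2.5 bits

Each probability is a power of 1/2, so log₂(1/p) is an integer.
H = Σ p·log₂(1/p) = 1/8·3 + 1/8·3 + 1/8·3 + 1/4·2 + 1/8·3 + 1/4·2 = 2.5 bits.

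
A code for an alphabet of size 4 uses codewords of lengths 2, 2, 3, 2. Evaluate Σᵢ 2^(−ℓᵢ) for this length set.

With common denominator 2^3 = 8: Σ 2^(−ℓᵢ) = 2/8 + 2/8 + 1/8 + 2/8 = 7/8 = 0.875.

0.875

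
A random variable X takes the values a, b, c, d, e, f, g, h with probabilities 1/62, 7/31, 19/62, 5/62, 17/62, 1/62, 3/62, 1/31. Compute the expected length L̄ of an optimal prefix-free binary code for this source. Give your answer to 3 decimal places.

Repeatedly combine the two least-probable nodes; the expected code length is the sum of the merged weights.
merge 1/62 + 1/62 → 1/31
merge 1/31 + 1/31 → 2/31
merge 3/62 + 2/31 → 7/62
merge 5/62 + 7/62 → 6/31
merge 6/31 + 7/31 → 13/31
merge 17/62 + 19/62 → 18/31
merge 13/31 + 18/31 → 1
L = 1/31 + 2/31 + 7/62 + 6/31 + 13/31 + 18/31 + 1 = 149/62 ≈ 2.403 bits/symbol.

2.403 bits/symbol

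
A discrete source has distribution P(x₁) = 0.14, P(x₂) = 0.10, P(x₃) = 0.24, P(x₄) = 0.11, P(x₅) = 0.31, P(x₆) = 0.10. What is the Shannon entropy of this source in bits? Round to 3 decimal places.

H = −Σ pᵢ log₂ pᵢ.
−0.14·log₂(0.14) = 0.3971
−0.10·log₂(0.10) = 0.3322
−0.24·log₂(0.24) = 0.4941
−0.11·log₂(0.11) = 0.3503
−0.31·log₂(0.31) = 0.5238
−0.10·log₂(0.10) = 0.3322
Sum ≈ 2.4297 → 2.430 bits.

2.430 bits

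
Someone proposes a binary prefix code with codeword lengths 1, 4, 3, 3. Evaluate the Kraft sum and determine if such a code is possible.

With common denominator 2^4 = 16: Σ 2^(−ℓᵢ) = 8/16 + 1/16 + 2/16 + 2/16 = 13/16 = 0.8125.
Kraft's inequality requires Σ ≤ 1; here Σ = 0.8125 ≤ 1, so such a prefix code exists.

0.8125; yes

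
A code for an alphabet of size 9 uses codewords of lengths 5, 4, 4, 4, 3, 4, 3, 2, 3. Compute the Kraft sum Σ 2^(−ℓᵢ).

With common denominator 2^5 = 32: Σ 2^(−ℓᵢ) = 1/32 + 2/32 + 2/32 + 2/32 + 4/32 + 2/32 + 4/32 + 8/32 + 4/32 = 29/32 = 0.90625.

0.90625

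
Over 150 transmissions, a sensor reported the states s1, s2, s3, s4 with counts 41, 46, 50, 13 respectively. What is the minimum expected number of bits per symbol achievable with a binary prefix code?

Probabilities are the counts divided by 150.
Repeatedly combine the two least-probable nodes; the expected code length is the sum of the merged weights.
merge 13/150 + 41/150 → 9/25
merge 23/75 + 1/3 → 16/25
merge 9/25 + 16/25 → 1
L = 9/25 + 16/25 + 1 = 2 bits/symbol.

2 bits/symbol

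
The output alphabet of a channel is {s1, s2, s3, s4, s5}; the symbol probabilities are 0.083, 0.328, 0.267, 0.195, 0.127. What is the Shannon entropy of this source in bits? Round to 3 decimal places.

2.172 bits

H = −Σ pᵢ log₂ pᵢ.
−0.083·log₂(0.083) = 0.2980
−0.328·log₂(0.328) = 0.5275
−0.267·log₂(0.267) = 0.5087
−0.195·log₂(0.195) = 0.4599
−0.127·log₂(0.127) = 0.3781
Sum ≈ 2.1722 → 2.172 bits.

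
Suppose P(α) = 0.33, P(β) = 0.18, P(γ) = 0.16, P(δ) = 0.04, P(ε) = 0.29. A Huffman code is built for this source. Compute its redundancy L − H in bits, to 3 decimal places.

Entropy H = −Σ p log₂ p ≈ 2.0998 bits.
Huffman merges: 1/25+4/25→1/5; 9/50+1/5→19/50; 29/100+33/100→31/50; 19/50+31/50→1. L = 11/5 ≈ 2.2000.
L − H = 2.2000 − 2.0998 = 0.100 bits.

0.100 bits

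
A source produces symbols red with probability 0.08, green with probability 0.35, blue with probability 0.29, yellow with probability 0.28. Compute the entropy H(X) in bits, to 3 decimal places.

1.854 bits

H = −Σ pᵢ log₂ pᵢ.
−0.08·log₂(0.08) = 0.2915
−0.35·log₂(0.35) = 0.5301
−0.29·log₂(0.29) = 0.5179
−0.28·log₂(0.28) = 0.5142
Sum ≈ 1.8537 → 1.854 bits.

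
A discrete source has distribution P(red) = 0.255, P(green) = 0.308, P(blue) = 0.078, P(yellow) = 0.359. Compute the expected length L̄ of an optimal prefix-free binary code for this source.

1.974 bits/symbol

Repeatedly combine the two least-probable nodes; the expected code length is the sum of the merged weights.
merge 39/500 + 51/200 → 333/1000
merge 77/250 + 333/1000 → 641/1000
merge 359/1000 + 641/1000 → 1
L = 333/1000 + 641/1000 + 1 = 987/500 = 1.974 bits/symbol.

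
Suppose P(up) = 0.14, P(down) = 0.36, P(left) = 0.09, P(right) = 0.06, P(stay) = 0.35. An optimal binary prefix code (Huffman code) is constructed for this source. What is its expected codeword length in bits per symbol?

Repeatedly combine the two least-probable nodes; the expected code length is the sum of the merged weights.
merge 3/50 + 9/100 → 3/20
merge 7/50 + 3/20 → 29/100
merge 29/100 + 7/20 → 16/25
merge 9/25 + 16/25 → 1
L = 3/20 + 29/100 + 16/25 + 1 = 52/25 = 2.08 bits/symbol.

2.08 bits/symbol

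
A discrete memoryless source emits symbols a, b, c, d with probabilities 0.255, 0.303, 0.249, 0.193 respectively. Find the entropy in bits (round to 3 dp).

H = −Σ pᵢ log₂ pᵢ.
−0.255·log₂(0.255) = 0.5027
−0.303·log₂(0.303) = 0.5220
−0.249·log₂(0.249) = 0.4994
−0.193·log₂(0.193) = 0.4581
Sum ≈ 1.9822 → 1.982 bits.

1.982 bits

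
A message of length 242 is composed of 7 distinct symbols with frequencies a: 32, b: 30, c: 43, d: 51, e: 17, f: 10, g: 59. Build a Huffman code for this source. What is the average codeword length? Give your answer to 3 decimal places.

Probabilities are the counts divided by 242.
Repeatedly combine the two least-probable nodes; the expected code length is the sum of the merged weights.
merge 5/121 + 17/242 → 27/242
merge 27/242 + 15/121 → 57/242
merge 16/121 + 43/242 → 75/242
merge 51/242 + 57/242 → 54/121
merge 59/242 + 75/242 → 67/121
merge 54/121 + 67/121 → 1
L = 27/242 + 57/242 + 75/242 + 54/121 + 67/121 + 1 = 643/242 ≈ 2.657 bits/symbol.

2.657 bits/symbol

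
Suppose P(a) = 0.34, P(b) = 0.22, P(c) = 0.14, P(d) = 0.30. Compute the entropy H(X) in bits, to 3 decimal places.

H = −Σ pᵢ log₂ pᵢ.
−0.34·log₂(0.34) = 0.5292
−0.22·log₂(0.22) = 0.4806
−0.14·log₂(0.14) = 0.3971
−0.30·log₂(0.30) = 0.5211
Sum ≈ 1.9279 → 1.928 bits.

1.928 bits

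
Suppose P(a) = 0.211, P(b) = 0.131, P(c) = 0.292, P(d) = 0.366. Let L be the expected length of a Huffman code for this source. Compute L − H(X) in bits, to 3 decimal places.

Entropy H = −Σ p log₂ p ≈ 1.9071 bits.
Huffman merges: 131/1000+211/1000→171/500; 73/250+171/500→317/500; 183/500+317/500→1. L = 247/125 ≈ 1.9760.
L − H = 1.9760 − 1.9071 = 0.069 bits.

0.069 bits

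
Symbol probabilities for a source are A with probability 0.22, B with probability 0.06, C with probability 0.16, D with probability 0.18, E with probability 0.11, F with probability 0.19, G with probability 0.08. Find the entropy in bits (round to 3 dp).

2.689 bits

H = −Σ pᵢ log₂ pᵢ.
−0.22·log₂(0.22) = 0.4806
−0.06·log₂(0.06) = 0.2435
−0.16·log₂(0.16) = 0.4230
−0.18·log₂(0.18) = 0.4453
−0.11·log₂(0.11) = 0.3503
−0.19·log₂(0.19) = 0.4552
−0.08·log₂(0.08) = 0.2915
Sum ≈ 2.6895 → 2.689 bits.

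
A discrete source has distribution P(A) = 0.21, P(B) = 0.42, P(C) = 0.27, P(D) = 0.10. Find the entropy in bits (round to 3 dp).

1.841 bits

H = −Σ pᵢ log₂ pᵢ.
−0.21·log₂(0.21) = 0.4728
−0.42·log₂(0.42) = 0.5256
−0.27·log₂(0.27) = 0.5100
−0.10·log₂(0.10) = 0.3322
Sum ≈ 1.8407 → 1.841 bits.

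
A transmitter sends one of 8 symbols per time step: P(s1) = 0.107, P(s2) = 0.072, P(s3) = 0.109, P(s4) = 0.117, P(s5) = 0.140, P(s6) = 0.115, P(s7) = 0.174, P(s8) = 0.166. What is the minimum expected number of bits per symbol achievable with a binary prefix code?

Repeatedly combine the two least-probable nodes; the expected code length is the sum of the merged weights.
merge 9/125 + 107/1000 → 179/1000
merge 109/1000 + 23/200 → 28/125
merge 117/1000 + 7/50 → 257/1000
merge 83/500 + 87/500 → 17/50
merge 179/1000 + 28/125 → 403/1000
merge 257/1000 + 17/50 → 597/1000
merge 403/1000 + 597/1000 → 1
L = 179/1000 + 28/125 + 257/1000 + 17/50 + 403/1000 + 597/1000 + 1 = 3 bits/symbol.

3 bits/symbol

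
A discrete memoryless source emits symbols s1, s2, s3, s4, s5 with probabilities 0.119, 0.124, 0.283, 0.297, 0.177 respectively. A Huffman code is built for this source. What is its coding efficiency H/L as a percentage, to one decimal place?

98.8%

Entropy H = −Σ p log₂ p ≈ 2.2166 bits.
Huffman merges: 119/1000+31/250→243/1000; 177/1000+243/1000→21/50; 283/1000+297/1000→29/50; 21/50+29/50→1. L = 2243/1000 ≈ 2.2430.
Efficiency = H/L = 2.2166/2.2430 = 98.8%.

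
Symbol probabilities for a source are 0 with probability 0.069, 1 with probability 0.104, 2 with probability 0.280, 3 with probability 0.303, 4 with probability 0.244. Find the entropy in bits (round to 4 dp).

2.1385 bits

H = −Σ pᵢ log₂ pᵢ.
−0.069·log₂(0.069) = 0.2662
−0.104·log₂(0.104) = 0.3396
−0.280·log₂(0.280) = 0.5142
−0.303·log₂(0.303) = 0.5220
−0.244·log₂(0.244) = 0.4966
Sum ≈ 2.1385 → 2.1385 bits.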